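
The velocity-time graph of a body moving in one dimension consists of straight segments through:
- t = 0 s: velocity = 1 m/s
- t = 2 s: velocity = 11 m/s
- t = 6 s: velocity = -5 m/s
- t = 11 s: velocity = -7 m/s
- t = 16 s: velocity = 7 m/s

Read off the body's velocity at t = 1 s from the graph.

6 m/s

On 0–2 s the graph is linear from 1 to 11 m/s: v(1) = 1 + (11 − 1)·(1 − 0)/(2 − 0) = 6 m/s.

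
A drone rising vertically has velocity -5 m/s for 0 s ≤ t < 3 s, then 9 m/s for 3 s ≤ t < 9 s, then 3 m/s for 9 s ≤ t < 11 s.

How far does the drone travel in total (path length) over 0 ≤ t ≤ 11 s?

75 m

Total distance travelled is ∫|v| dt — sum the magnitudes of each area piece.
0–3 s: |-5| × 3 = 15 m
3–9 s: |9| × 6 = 54 m
9–11 s: |3| × 2 = 6 m
Total distance = 75 m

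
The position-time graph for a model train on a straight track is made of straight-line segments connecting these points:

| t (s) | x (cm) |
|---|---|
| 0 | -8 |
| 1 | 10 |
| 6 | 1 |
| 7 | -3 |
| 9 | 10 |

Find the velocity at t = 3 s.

Velocity is the slope of the x-t graph on 1–6 s: (1 − 10)/(6 − 1) = -1.8 cm/s.

-1.8 cm/s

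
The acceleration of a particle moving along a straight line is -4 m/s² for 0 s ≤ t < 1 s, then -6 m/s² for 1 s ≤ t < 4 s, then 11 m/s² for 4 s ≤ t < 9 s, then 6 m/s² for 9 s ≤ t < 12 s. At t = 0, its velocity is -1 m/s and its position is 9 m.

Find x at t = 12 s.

On each constant-a segment, Δv = aΔt and Δx = v₀Δt + ½aΔt²; chain segment to segment.
0–1 s: v starts -1 m/s; Δx = -1·1 + ½·-4·1² = -3 m; v ends -5 m/s.
1–4 s: v starts -5 m/s; Δx = -5·3 + ½·-6·3² = -42 m; v ends -23 m/s.
4–9 s: v starts -23 m/s; Δx = -23·5 + ½·11·5² = 22.5 m; v ends 32 m/s.
9–12 s: v starts 32 m/s; Δx = 32·3 + ½·6·3² = 123 m; v ends 50 m/s.
x(12) = 9 + Σ Δx = 109.5 m.

109.5 m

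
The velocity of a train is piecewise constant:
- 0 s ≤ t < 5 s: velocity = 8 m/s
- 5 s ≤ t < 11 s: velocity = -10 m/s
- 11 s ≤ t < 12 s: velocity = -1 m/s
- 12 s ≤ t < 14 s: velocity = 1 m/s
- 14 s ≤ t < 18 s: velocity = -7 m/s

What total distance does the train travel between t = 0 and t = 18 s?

131 m

Distance (not displacement) is the total path length: add the absolute areas under v-t.
0–5 s: |8| × 5 = 40 m
5–11 s: |-10| × 6 = 60 m
11–12 s: |-1| × 1 = 1 m
12–14 s: |1| × 2 = 2 m
14–18 s: |-7| × 4 = 28 m
Total distance = 131 m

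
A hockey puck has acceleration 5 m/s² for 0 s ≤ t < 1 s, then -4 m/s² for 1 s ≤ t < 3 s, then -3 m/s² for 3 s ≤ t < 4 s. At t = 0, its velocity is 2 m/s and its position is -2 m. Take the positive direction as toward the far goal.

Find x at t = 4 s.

On each constant-a segment, Δv = aΔt and Δx = v₀Δt + ½aΔt²; chain segment to segment.
0–1 s: v starts 2 m/s; Δx = 2·1 + ½·5·1² = 4.5 m; v ends 7 m/s.
1–3 s: v starts 7 m/s; Δx = 7·2 + ½·-4·2² = 6 m; v ends -1 m/s.
3–4 s: v starts -1 m/s; Δx = -1·1 + ½·-3·1² = -2.5 m; v ends -4 m/s.
x(4) = -2 + Σ Δx = 6 m.

6 m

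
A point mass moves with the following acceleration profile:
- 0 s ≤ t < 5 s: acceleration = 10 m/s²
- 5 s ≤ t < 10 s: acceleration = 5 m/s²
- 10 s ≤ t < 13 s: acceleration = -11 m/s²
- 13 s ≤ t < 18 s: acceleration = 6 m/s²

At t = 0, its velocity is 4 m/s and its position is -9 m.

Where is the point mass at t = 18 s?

On each constant-a segment, Δv = aΔt and Δx = v₀Δt + ½aΔt²; chain segment to segment.
0–5 s: v starts 4 m/s; Δx = 4·5 + ½·10·5² = 145 m; v ends 54 m/s.
5–10 s: v starts 54 m/s; Δx = 54·5 + ½·5·5² = 332.5 m; v ends 79 m/s.
10–13 s: v starts 79 m/s; Δx = 79·3 + ½·-11·3² = 187.5 m; v ends 46 m/s.
13–18 s: v starts 46 m/s; Δx = 46·5 + ½·6·5² = 305 m; v ends 76 m/s.
x(18) = -9 + Σ Δx = 961 m.

961 m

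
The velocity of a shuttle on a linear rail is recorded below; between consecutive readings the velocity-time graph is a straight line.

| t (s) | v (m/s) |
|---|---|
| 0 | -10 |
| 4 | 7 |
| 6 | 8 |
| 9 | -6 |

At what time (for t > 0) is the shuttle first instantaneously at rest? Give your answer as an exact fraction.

v changes sign on 0–4 s (from -10 to 7); the graph is linear there, so v = 0 at t = 0 + (10)·(4 − 0)/(7 − -10) = 40/17 s.

t = 40/17 s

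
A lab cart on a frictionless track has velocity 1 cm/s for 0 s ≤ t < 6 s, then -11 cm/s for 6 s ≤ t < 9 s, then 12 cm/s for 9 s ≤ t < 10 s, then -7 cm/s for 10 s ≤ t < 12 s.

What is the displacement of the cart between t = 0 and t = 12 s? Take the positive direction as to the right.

Displacement is the signed area under the v-t curve.
0–6 s: 1 × 6 = 6 cm
6–9 s: -11 × 3 = -33 cm
9–10 s: 12 × 1 = 12 cm
10–12 s: -7 × 2 = -14 cm
Net displacement = -29 cm

-29 cm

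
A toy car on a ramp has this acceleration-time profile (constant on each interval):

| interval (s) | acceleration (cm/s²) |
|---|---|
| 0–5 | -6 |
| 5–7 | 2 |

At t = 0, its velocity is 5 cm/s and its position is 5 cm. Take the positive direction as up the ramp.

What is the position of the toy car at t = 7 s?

-91 cm

On each constant-a segment, Δv = aΔt and Δx = v₀Δt + ½aΔt²; chain segment to segment.
0–5 s: v starts 5 cm/s; Δx = 5·5 + ½·-6·5² = -50 cm; v ends -25 cm/s.
5–7 s: v starts -25 cm/s; Δx = -25·2 + ½·2·2² = -46 cm; v ends -21 cm/s.
x(7) = 5 + Σ Δx = -91 cm.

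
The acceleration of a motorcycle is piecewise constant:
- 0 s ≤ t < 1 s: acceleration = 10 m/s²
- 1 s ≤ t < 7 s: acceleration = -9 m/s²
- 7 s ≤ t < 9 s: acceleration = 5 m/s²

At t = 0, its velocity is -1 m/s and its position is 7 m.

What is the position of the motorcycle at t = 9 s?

-177 m

On each constant-a segment, Δv = aΔt and Δx = v₀Δt + ½aΔt²; chain segment to segment.
0–1 s: v starts -1 m/s; Δx = -1·1 + ½·10·1² = 4 m; v ends 9 m/s.
1–7 s: v starts 9 m/s; Δx = 9·6 + ½·-9·6² = -108 m; v ends -45 m/s.
7–9 s: v starts -45 m/s; Δx = -45·2 + ½·5·2² = -80 m; v ends -35 m/s.
x(9) = 7 + Σ Δx = -177 m.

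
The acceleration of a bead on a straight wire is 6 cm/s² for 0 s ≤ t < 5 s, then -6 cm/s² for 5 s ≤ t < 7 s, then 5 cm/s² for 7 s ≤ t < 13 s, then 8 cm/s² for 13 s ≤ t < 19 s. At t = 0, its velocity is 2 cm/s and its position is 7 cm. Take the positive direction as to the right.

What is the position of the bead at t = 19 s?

798 cm

On each constant-a segment, Δv = aΔt and Δx = v₀Δt + ½aΔt²; chain segment to segment.
0–5 s: v starts 2 cm/s; Δx = 2·5 + ½·6·5² = 85 cm; v ends 32 cm/s.
5–7 s: v starts 32 cm/s; Δx = 32·2 + ½·-6·2² = 52 cm; v ends 20 cm/s.
7–13 s: v starts 20 cm/s; Δx = 20·6 + ½·5·6² = 210 cm; v ends 50 cm/s.
13–19 s: v starts 50 cm/s; Δx = 50·6 + ½·8·6² = 444 cm; v ends 98 cm/s.
x(19) = 7 + Σ Δx = 798 cm.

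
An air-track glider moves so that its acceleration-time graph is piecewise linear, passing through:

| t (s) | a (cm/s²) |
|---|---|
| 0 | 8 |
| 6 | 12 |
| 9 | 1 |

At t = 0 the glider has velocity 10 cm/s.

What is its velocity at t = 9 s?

89.5 cm/s

Δv equals the area under the a-t graph; then v = v₀ + Δv.
0–6 s: ½(8 + 12)(6) = 60 cm/s
6–9 s: ½(12 + 1)(3) = 19.5 cm/s
Δv = 79.5 cm/s, so v(9) = 10 + (79.5) = 89.5 cm/s.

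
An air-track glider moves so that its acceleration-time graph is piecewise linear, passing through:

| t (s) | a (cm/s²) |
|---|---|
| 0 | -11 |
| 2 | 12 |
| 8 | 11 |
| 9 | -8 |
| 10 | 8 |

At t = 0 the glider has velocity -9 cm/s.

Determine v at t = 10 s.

Δv equals the area under the a-t graph; then v = v₀ + Δv.
0–2 s: ½(-11 + 12)(2) = 1 cm/s
2–8 s: ½(12 + 11)(6) = 69 cm/s
8–9 s: ½(11 + -8)(1) = 1.5 cm/s
9–10 s: ½(-8 + 8)(1) = 0 cm/s
Δv = 71.5 cm/s, so v(10) = -9 + (71.5) = 62.5 cm/s.

62.5 cm/s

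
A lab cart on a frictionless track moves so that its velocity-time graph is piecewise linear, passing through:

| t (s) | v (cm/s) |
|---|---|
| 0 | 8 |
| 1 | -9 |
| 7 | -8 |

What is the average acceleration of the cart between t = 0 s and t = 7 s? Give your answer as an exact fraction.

-16/7 cm/s²

Average acceleration = Δv/Δt = (-8 − 8)/(7 − 0) = -16/7 cm/s².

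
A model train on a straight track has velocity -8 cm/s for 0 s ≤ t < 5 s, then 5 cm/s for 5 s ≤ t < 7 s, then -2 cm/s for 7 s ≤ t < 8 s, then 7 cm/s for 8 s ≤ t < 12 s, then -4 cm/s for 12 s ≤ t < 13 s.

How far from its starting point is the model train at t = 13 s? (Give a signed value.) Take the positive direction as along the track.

-8 cm

Displacement is the signed area under the v-t curve.
0–5 s: -8 × 5 = -40 cm
5–7 s: 5 × 2 = 10 cm
7–8 s: -2 × 1 = -2 cm
8–12 s: 7 × 4 = 28 cm
12–13 s: -4 × 1 = -4 cm
Net displacement = -8 cm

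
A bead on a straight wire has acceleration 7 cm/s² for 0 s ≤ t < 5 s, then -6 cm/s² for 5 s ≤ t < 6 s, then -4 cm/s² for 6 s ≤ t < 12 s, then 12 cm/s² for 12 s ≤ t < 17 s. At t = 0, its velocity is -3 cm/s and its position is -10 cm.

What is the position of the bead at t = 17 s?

On each constant-a segment, Δv = aΔt and Δx = v₀Δt + ½aΔt²; chain segment to segment.
0–5 s: v starts -3 cm/s; Δx = -3·5 + ½·7·5² = 72.5 cm; v ends 32 cm/s.
5–6 s: v starts 32 cm/s; Δx = 32·1 + ½·-6·1² = 29 cm; v ends 26 cm/s.
6–12 s: v starts 26 cm/s; Δx = 26·6 + ½·-4·6² = 84 cm; v ends 2 cm/s.
12–17 s: v starts 2 cm/s; Δx = 2·5 + ½·12·5² = 160 cm; v ends 62 cm/s.
x(17) = -10 + Σ Δx = 335.5 cm.

335.5 cm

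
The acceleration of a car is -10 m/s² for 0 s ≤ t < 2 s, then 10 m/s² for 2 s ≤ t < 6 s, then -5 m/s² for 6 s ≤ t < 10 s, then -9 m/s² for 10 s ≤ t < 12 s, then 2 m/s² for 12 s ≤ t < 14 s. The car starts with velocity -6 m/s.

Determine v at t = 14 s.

Δv equals the area under the a-t graph; then v = v₀ + Δv.
0–2 s: -10 × 2 = -20 m/s
2–6 s: 10 × 4 = 40 m/s
6–10 s: -5 × 4 = -20 m/s
10–12 s: -9 × 2 = -18 m/s
12–14 s: 2 × 2 = 4 m/s
Δv = -14 m/s, so v(14) = -6 + (-14) = -20 m/s.

-20 m/s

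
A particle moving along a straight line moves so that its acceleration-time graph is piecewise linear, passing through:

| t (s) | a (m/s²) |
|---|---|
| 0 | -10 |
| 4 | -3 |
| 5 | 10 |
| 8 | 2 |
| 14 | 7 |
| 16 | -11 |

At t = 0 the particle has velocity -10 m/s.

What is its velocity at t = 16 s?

Δv equals the area under the a-t graph; then v = v₀ + Δv.
0–4 s: ½(-10 + -3)(4) = -26 m/s
4–5 s: ½(-3 + 10)(1) = 3.5 m/s
5–8 s: ½(10 + 2)(3) = 18 m/s
8–14 s: ½(2 + 7)(6) = 27 m/s
14–16 s: ½(7 + -11)(2) = -4 m/s
Δv = 18.5 m/s, so v(16) = -10 + (18.5) = 8.5 m/s.

8.5 m/s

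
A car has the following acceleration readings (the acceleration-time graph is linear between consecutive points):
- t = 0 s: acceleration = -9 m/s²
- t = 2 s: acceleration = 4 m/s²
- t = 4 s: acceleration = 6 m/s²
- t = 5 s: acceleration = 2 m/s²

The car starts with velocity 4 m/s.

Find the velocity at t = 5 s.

13 m/s

Δv equals the area under the a-t graph; then v = v₀ + Δv.
0–2 s: ½(-9 + 4)(2) = -5 m/s
2–4 s: ½(4 + 6)(2) = 10 m/s
4–5 s: ½(6 + 2)(1) = 4 m/s
Δv = 9 m/s, so v(5) = 4 + (9) = 13 m/s.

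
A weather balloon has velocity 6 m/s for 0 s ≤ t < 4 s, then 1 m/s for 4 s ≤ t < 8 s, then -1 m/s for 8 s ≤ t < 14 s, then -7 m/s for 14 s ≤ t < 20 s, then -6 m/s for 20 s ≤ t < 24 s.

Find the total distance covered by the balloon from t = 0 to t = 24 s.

Total distance travelled is ∫|v| dt — sum the magnitudes of each area piece.
0–4 s: |6| × 4 = 24 m
4–8 s: |1| × 4 = 4 m
8–14 s: |-1| × 6 = 6 m
14–20 s: |-7| × 6 = 42 m
20–24 s: |-6| × 4 = 24 m
Total distance = 100 m

100 m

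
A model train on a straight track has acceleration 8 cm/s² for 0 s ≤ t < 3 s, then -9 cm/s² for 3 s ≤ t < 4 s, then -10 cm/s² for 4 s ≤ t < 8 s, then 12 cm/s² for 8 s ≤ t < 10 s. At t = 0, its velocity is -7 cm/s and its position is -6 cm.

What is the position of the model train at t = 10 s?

On each constant-a segment, Δv = aΔt and Δx = v₀Δt + ½aΔt²; chain segment to segment.
0–3 s: v starts -7 cm/s; Δx = -7·3 + ½·8·3² = 15 cm; v ends 17 cm/s.
3–4 s: v starts 17 cm/s; Δx = 17·1 + ½·-9·1² = 12.5 cm; v ends 8 cm/s.
4–8 s: v starts 8 cm/s; Δx = 8·4 + ½·-10·4² = -48 cm; v ends -32 cm/s.
8–10 s: v starts -32 cm/s; Δx = -32·2 + ½·12·2² = -40 cm; v ends -8 cm/s.
x(10) = -6 + Σ Δx = -66.5 cm.

-66.5 cm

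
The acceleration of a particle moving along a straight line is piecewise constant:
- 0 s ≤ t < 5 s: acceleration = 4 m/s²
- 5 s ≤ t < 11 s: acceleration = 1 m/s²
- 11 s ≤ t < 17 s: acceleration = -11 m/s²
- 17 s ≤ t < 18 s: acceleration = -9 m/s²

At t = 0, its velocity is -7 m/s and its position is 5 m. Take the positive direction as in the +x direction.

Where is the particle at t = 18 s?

-19.5 m

On each constant-a segment, Δv = aΔt and Δx = v₀Δt + ½aΔt²; chain segment to segment.
0–5 s: v starts -7 m/s; Δx = -7·5 + ½·4·5² = 15 m; v ends 13 m/s.
5–11 s: v starts 13 m/s; Δx = 13·6 + ½·1·6² = 96 m; v ends 19 m/s.
11–17 s: v starts 19 m/s; Δx = 19·6 + ½·-11·6² = -84 m; v ends -47 m/s.
17–18 s: v starts -47 m/s; Δx = -47·1 + ½·-9·1² = -51.5 m; v ends -56 m/s.
x(18) = 5 + Σ Δx = -19.5 m.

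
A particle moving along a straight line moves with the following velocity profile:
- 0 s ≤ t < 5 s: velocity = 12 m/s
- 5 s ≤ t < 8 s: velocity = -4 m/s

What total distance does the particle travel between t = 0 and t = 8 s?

72 m

Distance (not displacement) is the total path length: add the absolute areas under v-t.
0–5 s: |12| × 5 = 60 m
5–8 s: |-4| × 3 = 12 m
Total distance = 72 m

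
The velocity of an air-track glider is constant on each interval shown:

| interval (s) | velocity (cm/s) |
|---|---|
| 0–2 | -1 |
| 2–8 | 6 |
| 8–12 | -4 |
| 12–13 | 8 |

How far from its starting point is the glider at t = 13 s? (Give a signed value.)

Net displacement equals the area under the velocity-time graph (areas below the axis count negative).
0–2 s: -1 × 2 = -2 cm
2–8 s: 6 × 6 = 36 cm
8–12 s: -4 × 4 = -16 cm
12–13 s: 8 × 1 = 8 cm
Net displacement = 26 cm

26 cm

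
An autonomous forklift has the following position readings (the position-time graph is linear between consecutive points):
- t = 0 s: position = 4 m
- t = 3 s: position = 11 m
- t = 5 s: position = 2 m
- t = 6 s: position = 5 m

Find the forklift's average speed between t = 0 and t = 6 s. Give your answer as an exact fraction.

Average speed = (total path length)/(elapsed time); on a piecewise-linear x-t graph the path length is Σ|Δx|.
0–3 s: |Δx| = |11 − 4| = 7 m
3–5 s: |Δx| = |2 − 11| = 9 m
5–6 s: |Δx| = |5 − 2| = 3 m
Total path = 19 m; average speed = 19/6 = 19/6 m/s.

19/6 m/s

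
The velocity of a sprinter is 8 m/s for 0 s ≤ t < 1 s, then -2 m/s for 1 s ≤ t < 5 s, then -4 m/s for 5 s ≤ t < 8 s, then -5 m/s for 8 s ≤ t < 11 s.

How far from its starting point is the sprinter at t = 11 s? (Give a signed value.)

-27 m

Net displacement equals the area under the velocity-time graph (areas below the axis count negative).
0–1 s: 8 × 1 = 8 m
1–5 s: -2 × 4 = -8 m
5–8 s: -4 × 3 = -12 m
8–11 s: -5 × 3 = -15 m
Net displacement = -27 m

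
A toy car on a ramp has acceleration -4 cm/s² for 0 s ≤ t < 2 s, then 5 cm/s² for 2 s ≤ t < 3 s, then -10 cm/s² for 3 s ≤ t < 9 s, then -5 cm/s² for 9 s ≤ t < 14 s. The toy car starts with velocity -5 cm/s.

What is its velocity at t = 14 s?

-93 cm/s

Δv equals the area under the a-t graph; then v = v₀ + Δv.
0–2 s: -4 × 2 = -8 cm/s
2–3 s: 5 × 1 = 5 cm/s
3–9 s: -10 × 6 = -60 cm/s
9–14 s: -5 × 5 = -25 cm/s
Δv = -88 cm/s, so v(14) = -5 + (-88) = -93 cm/s.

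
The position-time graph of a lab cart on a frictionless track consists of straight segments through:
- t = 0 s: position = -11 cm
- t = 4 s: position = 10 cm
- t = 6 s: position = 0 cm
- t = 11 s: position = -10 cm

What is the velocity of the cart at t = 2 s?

Velocity is the slope of the x-t graph on 0–4 s: (10 − -11)/(4 − 0) = 5.25 cm/s.

5.25 cm/s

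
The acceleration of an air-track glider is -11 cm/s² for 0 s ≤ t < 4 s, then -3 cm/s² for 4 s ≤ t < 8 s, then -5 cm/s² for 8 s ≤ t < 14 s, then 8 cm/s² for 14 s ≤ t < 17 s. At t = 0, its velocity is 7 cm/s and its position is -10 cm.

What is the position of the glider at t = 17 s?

On each constant-a segment, Δv = aΔt and Δx = v₀Δt + ½aΔt²; chain segment to segment.
0–4 s: v starts 7 cm/s; Δx = 7·4 + ½·-11·4² = -60 cm; v ends -37 cm/s.
4–8 s: v starts -37 cm/s; Δx = -37·4 + ½·-3·4² = -172 cm; v ends -49 cm/s.
8–14 s: v starts -49 cm/s; Δx = -49·6 + ½·-5·6² = -384 cm; v ends -79 cm/s.
14–17 s: v starts -79 cm/s; Δx = -79·3 + ½·8·3² = -201 cm; v ends -55 cm/s.
x(17) = -10 + Σ Δx = -827 cm.

-827 cm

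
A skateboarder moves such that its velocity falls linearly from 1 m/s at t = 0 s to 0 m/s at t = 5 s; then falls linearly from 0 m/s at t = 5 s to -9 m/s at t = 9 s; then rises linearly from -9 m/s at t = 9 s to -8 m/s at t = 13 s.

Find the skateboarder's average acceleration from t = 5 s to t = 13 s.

-1 m/s²

Average acceleration = Δv/Δt = (-8 − 0)/(13 − 5) = -1 m/s².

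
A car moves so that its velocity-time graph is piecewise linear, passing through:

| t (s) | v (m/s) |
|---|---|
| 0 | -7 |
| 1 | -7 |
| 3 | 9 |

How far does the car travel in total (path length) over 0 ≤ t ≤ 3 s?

15.125 m

Distance (not displacement) is the total path length: add the absolute areas under v-t.
0–1 s: |-7| × 1 = 7 m
1–3 s: v = 0 at t = 1.875 s; triangle areas 3.0625 + 5.0625 = 8.125 m
Total distance = 15.125 m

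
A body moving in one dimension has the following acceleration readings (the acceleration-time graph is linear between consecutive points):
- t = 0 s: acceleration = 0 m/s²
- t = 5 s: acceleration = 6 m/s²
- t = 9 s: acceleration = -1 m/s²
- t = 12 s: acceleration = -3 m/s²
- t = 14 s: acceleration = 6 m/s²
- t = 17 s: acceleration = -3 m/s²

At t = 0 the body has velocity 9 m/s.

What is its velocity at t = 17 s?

Δv equals the area under the a-t graph; then v = v₀ + Δv.
0–5 s: ½(0 + 6)(5) = 15 m/s
5–9 s: ½(6 + -1)(4) = 10 m/s
9–12 s: ½(-1 + -3)(3) = -6 m/s
12–14 s: ½(-3 + 6)(2) = 3 m/s
14–17 s: ½(6 + -3)(3) = 4.5 m/s
Δv = 26.5 m/s, so v(17) = 9 + (26.5) = 35.5 m/s.

35.5 m/s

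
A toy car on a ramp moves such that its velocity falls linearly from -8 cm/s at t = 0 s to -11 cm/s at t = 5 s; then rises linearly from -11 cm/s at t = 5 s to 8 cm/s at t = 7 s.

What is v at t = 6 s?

-1.5 cm/s

On 5–7 s the graph is linear from -11 to 8 cm/s: v(6) = -11 + (8 − -11)·(6 − 5)/(7 − 5) = -1.5 cm/s.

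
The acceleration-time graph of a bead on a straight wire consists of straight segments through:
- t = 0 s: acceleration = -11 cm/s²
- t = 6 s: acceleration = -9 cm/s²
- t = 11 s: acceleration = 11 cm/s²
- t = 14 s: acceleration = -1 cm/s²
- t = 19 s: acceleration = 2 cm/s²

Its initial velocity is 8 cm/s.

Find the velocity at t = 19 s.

Δv equals the area under the a-t graph; then v = v₀ + Δv.
0–6 s: ½(-11 + -9)(6) = -60 cm/s
6–11 s: ½(-9 + 11)(5) = 5 cm/s
11–14 s: ½(11 + -1)(3) = 15 cm/s
14–19 s: ½(-1 + 2)(5) = 2.5 cm/s
Δv = -37.5 cm/s, so v(19) = 8 + (-37.5) = -29.5 cm/s.

-29.5 cm/s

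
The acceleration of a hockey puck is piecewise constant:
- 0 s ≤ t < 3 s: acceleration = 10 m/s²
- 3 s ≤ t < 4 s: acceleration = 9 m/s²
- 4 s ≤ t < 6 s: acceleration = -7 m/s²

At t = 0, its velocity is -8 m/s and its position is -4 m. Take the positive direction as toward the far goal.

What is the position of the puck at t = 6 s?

On each constant-a segment, Δv = aΔt and Δx = v₀Δt + ½aΔt²; chain segment to segment.
0–3 s: v starts -8 m/s; Δx = -8·3 + ½·10·3² = 21 m; v ends 22 m/s.
3–4 s: v starts 22 m/s; Δx = 22·1 + ½·9·1² = 26.5 m; v ends 31 m/s.
4–6 s: v starts 31 m/s; Δx = 31·2 + ½·-7·2² = 48 m; v ends 17 m/s.
x(6) = -4 + Σ Δx = 91.5 m.

91.5 m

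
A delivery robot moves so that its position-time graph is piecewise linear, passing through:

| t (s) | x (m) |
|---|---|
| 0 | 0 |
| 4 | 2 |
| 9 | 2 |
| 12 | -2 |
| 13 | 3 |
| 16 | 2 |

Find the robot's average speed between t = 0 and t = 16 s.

Average speed = (total path length)/(elapsed time); on a piecewise-linear x-t graph the path length is Σ|Δx|.
0–4 s: |Δx| = |2 − 0| = 2 m
4–9 s: |Δx| = |2 − 2| = 0 m
9–12 s: |Δx| = |-2 − 2| = 4 m
12–13 s: |Δx| = |3 − -2| = 5 m
13–16 s: |Δx| = |2 − 3| = 1 m
Total path = 12 m; average speed = 12/16 = 0.75 m/s.

0.75 m/s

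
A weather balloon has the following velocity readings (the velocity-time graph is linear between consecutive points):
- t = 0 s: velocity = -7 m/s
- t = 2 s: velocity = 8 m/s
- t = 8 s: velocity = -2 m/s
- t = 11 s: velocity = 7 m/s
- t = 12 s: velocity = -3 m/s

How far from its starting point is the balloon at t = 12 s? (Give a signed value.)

Displacement is the signed area under the v-t curve.
0–2 s: ½(-7 + 8)(2) = 1 m
2–8 s: ½(8 + -2)(6) = 18 m
8–11 s: ½(-2 + 7)(3) = 7.5 m
11–12 s: ½(7 + -3)(1) = 2 m
Net displacement = 28.5 m

28.5 m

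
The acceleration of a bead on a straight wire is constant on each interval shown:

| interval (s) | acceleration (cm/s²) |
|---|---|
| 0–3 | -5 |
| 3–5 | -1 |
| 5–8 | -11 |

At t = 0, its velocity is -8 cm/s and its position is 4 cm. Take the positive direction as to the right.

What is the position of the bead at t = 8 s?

On each constant-a segment, Δv = aΔt and Δx = v₀Δt + ½aΔt²; chain segment to segment.
0–3 s: v starts -8 cm/s; Δx = -8·3 + ½·-5·3² = -46.5 cm; v ends -23 cm/s.
3–5 s: v starts -23 cm/s; Δx = -23·2 + ½·-1·2² = -48 cm; v ends -25 cm/s.
5–8 s: v starts -25 cm/s; Δx = -25·3 + ½·-11·3² = -124.5 cm; v ends -58 cm/s.
x(8) = 4 + Σ Δx = -215 cm.

-215 cm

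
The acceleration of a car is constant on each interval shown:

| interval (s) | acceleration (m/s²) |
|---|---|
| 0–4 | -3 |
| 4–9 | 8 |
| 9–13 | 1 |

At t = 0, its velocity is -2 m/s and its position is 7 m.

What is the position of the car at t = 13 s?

On each constant-a segment, Δv = aΔt and Δx = v₀Δt + ½aΔt²; chain segment to segment.
0–4 s: v starts -2 m/s; Δx = -2·4 + ½·-3·4² = -32 m; v ends -14 m/s.
4–9 s: v starts -14 m/s; Δx = -14·5 + ½·8·5² = 30 m; v ends 26 m/s.
9–13 s: v starts 26 m/s; Δx = 26·4 + ½·1·4² = 112 m; v ends 30 m/s.
x(13) = 7 + Σ Δx = 117 m.

117 m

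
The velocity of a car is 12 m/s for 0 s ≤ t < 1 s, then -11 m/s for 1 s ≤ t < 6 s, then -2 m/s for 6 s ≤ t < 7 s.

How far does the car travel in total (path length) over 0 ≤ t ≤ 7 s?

69 m

Distance (not displacement) is the total path length: add the absolute areas under v-t.
0–1 s: |12| × 1 = 12 m
1–6 s: |-11| × 5 = 55 m
6–7 s: |-2| × 1 = 2 m
Total distance = 69 m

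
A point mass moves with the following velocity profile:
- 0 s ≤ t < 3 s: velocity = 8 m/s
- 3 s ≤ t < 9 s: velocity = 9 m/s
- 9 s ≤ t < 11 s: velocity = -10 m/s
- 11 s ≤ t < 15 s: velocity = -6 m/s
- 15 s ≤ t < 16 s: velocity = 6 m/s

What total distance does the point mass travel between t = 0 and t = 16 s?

128 m

Distance (not displacement) is the total path length: add the absolute areas under v-t.
0–3 s: |8| × 3 = 24 m
3–9 s: |9| × 6 = 54 m
9–11 s: |-10| × 2 = 20 m
11–15 s: |-6| × 4 = 24 m
15–16 s: |6| × 1 = 6 m
Total distance = 128 m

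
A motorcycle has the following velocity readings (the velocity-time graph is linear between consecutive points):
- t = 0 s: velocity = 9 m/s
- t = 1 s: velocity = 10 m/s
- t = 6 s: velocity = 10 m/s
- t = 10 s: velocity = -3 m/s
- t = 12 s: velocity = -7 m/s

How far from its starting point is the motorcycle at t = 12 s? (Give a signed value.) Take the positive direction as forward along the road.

63.5 m

Displacement is the signed area under the v-t curve.
0–1 s: ½(9 + 10)(1) = 9.5 m
1–6 s: 10 × 5 = 50 m
6–10 s: ½(10 + -3)(4) = 14 m
10–12 s: ½(-3 + -7)(2) = -10 m
Net displacement = 63.5 m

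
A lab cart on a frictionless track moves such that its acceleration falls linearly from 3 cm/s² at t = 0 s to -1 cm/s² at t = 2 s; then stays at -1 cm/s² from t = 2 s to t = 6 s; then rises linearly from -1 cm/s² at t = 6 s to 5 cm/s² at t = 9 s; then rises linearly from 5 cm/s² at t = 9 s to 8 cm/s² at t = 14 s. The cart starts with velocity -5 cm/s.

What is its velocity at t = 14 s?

Δv equals the area under the a-t graph; then v = v₀ + Δv.
0–2 s: ½(3 + -1)(2) = 2 cm/s
2–6 s: -1 × 4 = -4 cm/s
6–9 s: ½(-1 + 5)(3) = 6 cm/s
9–14 s: ½(5 + 8)(5) = 32.5 cm/s
Δv = 36.5 cm/s, so v(14) = -5 + (36.5) = 31.5 cm/s.

31.5 cm/s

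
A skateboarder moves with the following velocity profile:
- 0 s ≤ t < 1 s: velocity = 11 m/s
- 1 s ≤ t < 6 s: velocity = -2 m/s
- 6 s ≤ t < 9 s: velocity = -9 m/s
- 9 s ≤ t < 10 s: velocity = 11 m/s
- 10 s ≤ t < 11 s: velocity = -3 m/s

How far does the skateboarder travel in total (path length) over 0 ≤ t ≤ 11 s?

62 m

Distance (not displacement) is the total path length: add the absolute areas under v-t.
0–1 s: |11| × 1 = 11 m
1–6 s: |-2| × 5 = 10 m
6–9 s: |-9| × 3 = 27 m
9–10 s: |11| × 1 = 11 m
10–11 s: |-3| × 1 = 3 m
Total distance = 62 m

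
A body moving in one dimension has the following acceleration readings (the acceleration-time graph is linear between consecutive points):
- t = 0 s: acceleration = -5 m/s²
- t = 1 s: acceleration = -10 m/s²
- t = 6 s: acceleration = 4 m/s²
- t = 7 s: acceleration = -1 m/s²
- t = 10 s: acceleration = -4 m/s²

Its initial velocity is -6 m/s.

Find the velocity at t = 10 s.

Δv equals the area under the a-t graph; then v = v₀ + Δv.
0–1 s: ½(-5 + -10)(1) = -7.5 m/s
1–6 s: ½(-10 + 4)(5) = -15 m/s
6–7 s: ½(4 + -1)(1) = 1.5 m/s
7–10 s: ½(-1 + -4)(3) = -7.5 m/s
Δv = -28.5 m/s, so v(10) = -6 + (-28.5) = -34.5 m/s.

-34.5 m/s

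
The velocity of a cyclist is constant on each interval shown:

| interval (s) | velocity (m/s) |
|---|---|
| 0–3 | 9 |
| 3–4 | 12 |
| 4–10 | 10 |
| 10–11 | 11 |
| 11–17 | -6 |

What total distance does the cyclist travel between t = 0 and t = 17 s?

Distance (not displacement) is the total path length: add the absolute areas under v-t.
0–3 s: |9| × 3 = 27 m
3–4 s: |12| × 1 = 12 m
4–10 s: |10| × 6 = 60 m
10–11 s: |11| × 1 = 11 m
11–17 s: |-6| × 6 = 36 m
Total distance = 146 m

146 m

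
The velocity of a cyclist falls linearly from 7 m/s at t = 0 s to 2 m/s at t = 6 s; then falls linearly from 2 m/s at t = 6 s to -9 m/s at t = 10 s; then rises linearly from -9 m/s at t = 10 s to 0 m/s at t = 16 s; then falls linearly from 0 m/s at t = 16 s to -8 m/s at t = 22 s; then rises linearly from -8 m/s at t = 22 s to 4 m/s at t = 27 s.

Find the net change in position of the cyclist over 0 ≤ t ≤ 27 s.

Net displacement equals the area under the velocity-time graph (areas below the axis count negative).
0–6 s: ½(7 + 2)(6) = 27 m
6–10 s: ½(2 + -9)(4) = -14 m
10–16 s: ½(-9 + 0)(6) = -27 m
16–22 s: ½(0 + -8)(6) = -24 m
22–27 s: ½(-8 + 4)(5) = -10 m
Net displacement = -48 m

-48 m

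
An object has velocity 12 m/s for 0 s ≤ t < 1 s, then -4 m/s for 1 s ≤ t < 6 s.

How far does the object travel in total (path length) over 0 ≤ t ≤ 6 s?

32 m

Total distance travelled is ∫|v| dt — sum the magnitudes of each area piece.
0–1 s: |12| × 1 = 12 m
1–6 s: |-4| × 5 = 20 m
Total distance = 32 m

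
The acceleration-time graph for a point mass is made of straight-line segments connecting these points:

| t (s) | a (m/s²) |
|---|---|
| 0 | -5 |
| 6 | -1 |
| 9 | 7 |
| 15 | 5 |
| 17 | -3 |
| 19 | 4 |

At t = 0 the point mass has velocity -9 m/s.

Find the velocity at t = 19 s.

Δv equals the area under the a-t graph; then v = v₀ + Δv.
0–6 s: ½(-5 + -1)(6) = -18 m/s
6–9 s: ½(-1 + 7)(3) = 9 m/s
9–15 s: ½(7 + 5)(6) = 36 m/s
15–17 s: ½(5 + -3)(2) = 2 m/s
17–19 s: ½(-3 + 4)(2) = 1 m/s
Δv = 30 m/s, so v(19) = -9 + (30) = 21 m/s.

21 m/s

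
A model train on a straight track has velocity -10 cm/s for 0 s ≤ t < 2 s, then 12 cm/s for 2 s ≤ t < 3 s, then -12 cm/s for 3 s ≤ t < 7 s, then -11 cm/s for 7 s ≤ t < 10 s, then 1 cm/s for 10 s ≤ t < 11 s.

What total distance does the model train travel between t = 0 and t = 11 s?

Distance (not displacement) is the total path length: add the absolute areas under v-t.
0–2 s: |-10| × 2 = 20 cm
2–3 s: |12| × 1 = 12 cm
3–7 s: |-12| × 4 = 48 cm
7–10 s: |-11| × 3 = 33 cm
10–11 s: |1| × 1 = 1 cm
Total distance = 114 cm

114 cm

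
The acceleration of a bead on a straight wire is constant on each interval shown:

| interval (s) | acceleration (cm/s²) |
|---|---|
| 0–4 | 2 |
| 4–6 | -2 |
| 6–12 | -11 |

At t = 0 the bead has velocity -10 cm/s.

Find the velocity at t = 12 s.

-72 cm/s

Δv equals the area under the a-t graph; then v = v₀ + Δv.
0–4 s: 2 × 4 = 8 cm/s
4–6 s: -2 × 2 = -4 cm/s
6–12 s: -11 × 6 = -66 cm/s
Δv = -62 cm/s, so v(12) = -10 + (-62) = -72 cm/s.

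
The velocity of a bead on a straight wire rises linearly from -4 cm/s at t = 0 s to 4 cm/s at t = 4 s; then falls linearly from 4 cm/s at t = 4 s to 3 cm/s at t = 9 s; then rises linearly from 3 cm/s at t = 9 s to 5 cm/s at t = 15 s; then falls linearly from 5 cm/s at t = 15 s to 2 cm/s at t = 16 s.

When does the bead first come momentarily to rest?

v changes sign on 0–4 s (from -4 to 4); the graph is linear there, so v = 0 at t = 0 + (4)·(4 − 0)/(4 − -4) = 2 s.

t = 2 s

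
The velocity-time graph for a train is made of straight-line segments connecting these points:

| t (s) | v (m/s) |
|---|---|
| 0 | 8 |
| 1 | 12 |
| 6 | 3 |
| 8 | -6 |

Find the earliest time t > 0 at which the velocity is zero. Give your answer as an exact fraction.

t = 20/3 s

v changes sign on 6–8 s (from 3 to -6); the graph is linear there, so v = 0 at t = 6 + (-3)·(8 − 6)/(-6 − 3) = 20/3 s.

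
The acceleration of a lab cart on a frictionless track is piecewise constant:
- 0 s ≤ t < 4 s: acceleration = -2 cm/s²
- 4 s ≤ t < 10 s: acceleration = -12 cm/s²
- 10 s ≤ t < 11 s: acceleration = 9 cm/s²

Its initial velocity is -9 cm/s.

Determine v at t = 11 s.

Δv equals the area under the a-t graph; then v = v₀ + Δv.
0–4 s: -2 × 4 = -8 cm/s
4–10 s: -12 × 6 = -72 cm/s
10–11 s: 9 × 1 = 9 cm/s
Δv = -71 cm/s, so v(11) = -9 + (-71) = -80 cm/s.

-80 cm/s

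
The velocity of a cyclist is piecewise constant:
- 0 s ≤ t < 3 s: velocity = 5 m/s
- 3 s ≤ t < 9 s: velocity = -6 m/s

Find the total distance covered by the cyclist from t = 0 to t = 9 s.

Total distance travelled is ∫|v| dt — sum the magnitudes of each area piece.
0–3 s: |5| × 3 = 15 m
3–9 s: |-6| × 6 = 36 m
Total distance = 51 m

51 m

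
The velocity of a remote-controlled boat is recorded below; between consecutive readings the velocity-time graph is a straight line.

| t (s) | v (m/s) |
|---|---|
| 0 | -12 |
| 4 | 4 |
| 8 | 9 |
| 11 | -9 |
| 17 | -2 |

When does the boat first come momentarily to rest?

t = 3 s

v changes sign on 0–4 s (from -12 to 4); the graph is linear there, so v = 0 at t = 0 + (12)·(4 − 0)/(4 − -12) = 3 s.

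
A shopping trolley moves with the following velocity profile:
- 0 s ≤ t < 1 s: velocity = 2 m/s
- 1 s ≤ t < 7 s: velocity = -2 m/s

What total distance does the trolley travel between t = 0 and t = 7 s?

14 m

Total distance travelled is ∫|v| dt — sum the magnitudes of each area piece.
0–1 s: |2| × 1 = 2 m
1–7 s: |-2| × 6 = 12 m
Total distance = 14 m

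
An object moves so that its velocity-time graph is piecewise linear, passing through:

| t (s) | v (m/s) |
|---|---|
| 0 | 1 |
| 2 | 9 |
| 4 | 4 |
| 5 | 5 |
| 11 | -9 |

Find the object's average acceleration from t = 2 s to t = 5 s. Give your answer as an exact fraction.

-4/3 m/s²

Average acceleration = Δv/Δt = (5 − 9)/(5 − 2) = -4/3 m/s².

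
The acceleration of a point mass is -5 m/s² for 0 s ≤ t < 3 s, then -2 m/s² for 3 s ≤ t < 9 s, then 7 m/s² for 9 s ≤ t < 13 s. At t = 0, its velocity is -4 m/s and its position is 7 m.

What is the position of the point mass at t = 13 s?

-245.5 m

On each constant-a segment, Δv = aΔt and Δx = v₀Δt + ½aΔt²; chain segment to segment.
0–3 s: v starts -4 m/s; Δx = -4·3 + ½·-5·3² = -34.5 m; v ends -19 m/s.
3–9 s: v starts -19 m/s; Δx = -19·6 + ½·-2·6² = -150 m; v ends -31 m/s.
9–13 s: v starts -31 m/s; Δx = -31·4 + ½·7·4² = -68 m; v ends -3 m/s.
x(13) = 7 + Σ Δx = -245.5 m.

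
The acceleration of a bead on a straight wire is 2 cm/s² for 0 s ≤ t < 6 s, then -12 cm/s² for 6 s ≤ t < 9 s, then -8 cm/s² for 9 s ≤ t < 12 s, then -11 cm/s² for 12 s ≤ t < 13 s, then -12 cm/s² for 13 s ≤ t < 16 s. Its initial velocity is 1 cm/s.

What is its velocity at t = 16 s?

-94 cm/s

Δv equals the area under the a-t graph; then v = v₀ + Δv.
0–6 s: 2 × 6 = 12 cm/s
6–9 s: -12 × 3 = -36 cm/s
9–12 s: -8 × 3 = -24 cm/s
12–13 s: -11 × 1 = -11 cm/s
13–16 s: -12 × 3 = -36 cm/s
Δv = -95 cm/s, so v(16) = 1 + (-95) = -94 cm/s.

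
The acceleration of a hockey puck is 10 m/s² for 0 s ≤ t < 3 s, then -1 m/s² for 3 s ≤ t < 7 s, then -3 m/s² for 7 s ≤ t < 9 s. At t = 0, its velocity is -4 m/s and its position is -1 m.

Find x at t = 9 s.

On each constant-a segment, Δv = aΔt and Δx = v₀Δt + ½aΔt²; chain segment to segment.
0–3 s: v starts -4 m/s; Δx = -4·3 + ½·10·3² = 33 m; v ends 26 m/s.
3–7 s: v starts 26 m/s; Δx = 26·4 + ½·-1·4² = 96 m; v ends 22 m/s.
7–9 s: v starts 22 m/s; Δx = 22·2 + ½·-3·2² = 38 m; v ends 16 m/s.
x(9) = -1 + Σ Δx = 166 m.

166 m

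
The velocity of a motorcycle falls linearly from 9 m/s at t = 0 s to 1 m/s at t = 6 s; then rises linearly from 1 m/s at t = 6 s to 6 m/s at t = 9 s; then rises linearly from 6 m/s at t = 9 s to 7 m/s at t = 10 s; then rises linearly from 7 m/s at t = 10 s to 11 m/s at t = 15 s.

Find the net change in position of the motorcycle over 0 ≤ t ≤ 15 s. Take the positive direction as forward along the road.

92 m

Net displacement equals the area under the velocity-time graph (areas below the axis count negative).
0–6 s: ½(9 + 1)(6) = 30 m
6–9 s: ½(1 + 6)(3) = 10.5 m
9–10 s: ½(6 + 7)(1) = 6.5 m
10–15 s: ½(7 + 11)(5) = 45 m
Net displacement = 92 m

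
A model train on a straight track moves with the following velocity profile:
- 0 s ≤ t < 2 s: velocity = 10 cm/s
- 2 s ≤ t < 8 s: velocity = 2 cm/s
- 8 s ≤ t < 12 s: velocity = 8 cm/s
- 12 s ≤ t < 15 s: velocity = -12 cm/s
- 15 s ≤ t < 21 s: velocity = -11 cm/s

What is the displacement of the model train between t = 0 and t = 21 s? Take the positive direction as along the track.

-38 cm

Net displacement equals the area under the velocity-time graph (areas below the axis count negative).
0–2 s: 10 × 2 = 20 cm
2–8 s: 2 × 6 = 12 cm
8–12 s: 8 × 4 = 32 cm
12–15 s: -12 × 3 = -36 cm
15–21 s: -11 × 6 = -66 cm
Net displacement = -38 cm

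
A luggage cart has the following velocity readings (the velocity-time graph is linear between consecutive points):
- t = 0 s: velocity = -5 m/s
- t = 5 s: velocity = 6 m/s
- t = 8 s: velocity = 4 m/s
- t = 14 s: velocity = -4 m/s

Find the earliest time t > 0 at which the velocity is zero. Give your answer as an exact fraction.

v changes sign on 0–5 s (from -5 to 6); the graph is linear there, so v = 0 at t = 0 + (5)·(5 − 0)/(6 − -5) = 25/11 s.

t = 25/11 s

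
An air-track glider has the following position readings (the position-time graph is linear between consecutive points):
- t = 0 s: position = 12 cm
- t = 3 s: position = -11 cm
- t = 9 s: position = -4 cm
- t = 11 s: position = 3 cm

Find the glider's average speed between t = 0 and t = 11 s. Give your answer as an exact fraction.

37/11 cm/s

Average speed = (total path length)/(elapsed time); on a piecewise-linear x-t graph the path length is Σ|Δx|.
0–3 s: |Δx| = |-11 − 12| = 23 cm
3–9 s: |Δx| = |-4 − -11| = 7 cm
9–11 s: |Δx| = |3 − -4| = 7 cm
Total path = 37 cm; average speed = 37/11 = 37/11 cm/s.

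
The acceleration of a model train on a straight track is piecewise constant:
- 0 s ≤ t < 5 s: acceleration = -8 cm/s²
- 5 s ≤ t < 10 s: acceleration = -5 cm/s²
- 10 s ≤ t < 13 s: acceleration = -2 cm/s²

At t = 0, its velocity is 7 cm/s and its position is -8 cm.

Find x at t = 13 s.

On each constant-a segment, Δv = aΔt and Δx = v₀Δt + ½aΔt²; chain segment to segment.
0–5 s: v starts 7 cm/s; Δx = 7·5 + ½·-8·5² = -65 cm; v ends -33 cm/s.
5–10 s: v starts -33 cm/s; Δx = -33·5 + ½·-5·5² = -227.5 cm; v ends -58 cm/s.
10–13 s: v starts -58 cm/s; Δx = -58·3 + ½·-2·3² = -183 cm; v ends -64 cm/s.
x(13) = -8 + Σ Δx = -483.5 cm.

-483.5 cm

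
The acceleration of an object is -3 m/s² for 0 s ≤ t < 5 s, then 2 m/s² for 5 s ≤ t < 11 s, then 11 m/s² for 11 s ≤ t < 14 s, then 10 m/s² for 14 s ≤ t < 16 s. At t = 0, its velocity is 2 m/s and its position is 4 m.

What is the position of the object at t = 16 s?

65 m

On each constant-a segment, Δv = aΔt and Δx = v₀Δt + ½aΔt²; chain segment to segment.
0–5 s: v starts 2 m/s; Δx = 2·5 + ½·-3·5² = -27.5 m; v ends -13 m/s.
5–11 s: v starts -13 m/s; Δx = -13·6 + ½·2·6² = -42 m; v ends -1 m/s.
11–14 s: v starts -1 m/s; Δx = -1·3 + ½·11·3² = 46.5 m; v ends 32 m/s.
14–16 s: v starts 32 m/s; Δx = 32·2 + ½·10·2² = 84 m; v ends 52 m/s.
x(16) = 4 + Σ Δx = 65 m.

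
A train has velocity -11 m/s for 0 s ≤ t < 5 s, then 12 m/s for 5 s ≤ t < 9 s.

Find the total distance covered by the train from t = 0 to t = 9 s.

103 m

Total distance travelled is ∫|v| dt — sum the magnitudes of each area piece.
0–5 s: |-11| × 5 = 55 m
5–9 s: |12| × 4 = 48 m
Total distance = 103 m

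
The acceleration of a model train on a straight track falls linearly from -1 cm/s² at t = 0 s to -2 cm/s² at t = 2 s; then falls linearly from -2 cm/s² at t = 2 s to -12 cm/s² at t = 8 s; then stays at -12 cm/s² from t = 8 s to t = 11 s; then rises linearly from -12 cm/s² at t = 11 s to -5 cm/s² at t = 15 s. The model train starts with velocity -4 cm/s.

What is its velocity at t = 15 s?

-119 cm/s

Δv equals the area under the a-t graph; then v = v₀ + Δv.
0–2 s: ½(-1 + -2)(2) = -3 cm/s
2–8 s: ½(-2 + -12)(6) = -42 cm/s
8–11 s: -12 × 3 = -36 cm/s
11–15 s: ½(-12 + -5)(4) = -34 cm/s
Δv = -115 cm/s, so v(15) = -4 + (-115) = -119 cm/s.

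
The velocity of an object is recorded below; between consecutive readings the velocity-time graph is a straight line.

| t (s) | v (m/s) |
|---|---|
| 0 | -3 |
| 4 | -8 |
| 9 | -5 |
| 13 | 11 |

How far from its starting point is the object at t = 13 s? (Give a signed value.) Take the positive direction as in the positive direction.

Displacement is the signed area under the v-t curve.
0–4 s: ½(-3 + -8)(4) = -22 m
4–9 s: ½(-8 + -5)(5) = -32.5 m
9–13 s: ½(-5 + 11)(4) = 12 m
Net displacement = -42.5 m

-42.5 m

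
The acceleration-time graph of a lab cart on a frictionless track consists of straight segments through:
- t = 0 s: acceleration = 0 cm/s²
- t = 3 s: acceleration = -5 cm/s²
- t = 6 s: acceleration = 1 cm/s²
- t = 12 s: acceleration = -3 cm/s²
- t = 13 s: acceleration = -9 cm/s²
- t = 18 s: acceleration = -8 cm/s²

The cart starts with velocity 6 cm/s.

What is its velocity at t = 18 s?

-62 cm/s

Δv equals the area under the a-t graph; then v = v₀ + Δv.
0–3 s: ½(0 + -5)(3) = -7.5 cm/s
3–6 s: ½(-5 + 1)(3) = -6 cm/s
6–12 s: ½(1 + -3)(6) = -6 cm/s
12–13 s: ½(-3 + -9)(1) = -6 cm/s
13–18 s: ½(-9 + -8)(5) = -42.5 cm/s
Δv = -68 cm/s, so v(18) = 6 + (-68) = -62 cm/s.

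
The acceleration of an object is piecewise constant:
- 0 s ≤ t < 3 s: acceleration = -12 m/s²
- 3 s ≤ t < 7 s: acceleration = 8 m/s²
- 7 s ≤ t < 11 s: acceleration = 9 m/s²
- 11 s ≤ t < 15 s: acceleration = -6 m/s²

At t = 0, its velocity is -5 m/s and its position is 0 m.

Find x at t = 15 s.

-73 m

On each constant-a segment, Δv = aΔt and Δx = v₀Δt + ½aΔt²; chain segment to segment.
0–3 s: v starts -5 m/s; Δx = -5·3 + ½·-12·3² = -69 m; v ends -41 m/s.
3–7 s: v starts -41 m/s; Δx = -41·4 + ½·8·4² = -100 m; v ends -9 m/s.
7–11 s: v starts -9 m/s; Δx = -9·4 + ½·9·4² = 36 m; v ends 27 m/s.
11–15 s: v starts 27 m/s; Δx = 27·4 + ½·-6·4² = 60 m; v ends 3 m/s.
x(15) = 0 + Σ Δx = -73 m.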